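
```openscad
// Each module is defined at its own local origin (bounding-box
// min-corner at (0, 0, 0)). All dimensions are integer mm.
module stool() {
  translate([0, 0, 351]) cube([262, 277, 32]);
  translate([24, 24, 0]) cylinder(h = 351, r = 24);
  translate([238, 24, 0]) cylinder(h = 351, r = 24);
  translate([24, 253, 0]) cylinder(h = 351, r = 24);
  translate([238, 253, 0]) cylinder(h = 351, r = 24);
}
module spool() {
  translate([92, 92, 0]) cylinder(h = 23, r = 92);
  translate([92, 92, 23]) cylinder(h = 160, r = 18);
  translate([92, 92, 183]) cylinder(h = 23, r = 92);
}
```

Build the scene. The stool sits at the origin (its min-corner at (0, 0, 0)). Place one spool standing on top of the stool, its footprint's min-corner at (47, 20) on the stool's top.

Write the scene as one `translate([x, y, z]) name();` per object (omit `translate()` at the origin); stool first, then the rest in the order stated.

stool();
translate([47, 20, 383]) spool();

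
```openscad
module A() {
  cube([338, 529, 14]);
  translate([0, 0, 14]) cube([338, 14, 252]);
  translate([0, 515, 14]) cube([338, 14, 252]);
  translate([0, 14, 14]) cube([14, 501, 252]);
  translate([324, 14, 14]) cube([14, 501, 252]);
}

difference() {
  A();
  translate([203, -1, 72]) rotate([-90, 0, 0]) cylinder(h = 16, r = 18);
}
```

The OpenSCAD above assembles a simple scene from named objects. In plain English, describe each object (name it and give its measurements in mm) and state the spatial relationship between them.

A is an open storage box with external size 338×529×266 mm and wall thickness 14 mm (the base is also 14 mm thick). The base covers the whole footprint; the four walls stand on the base, with the y-facing walls full-width and the x-facing walls fitting between their inner faces.

The open box has a circular hole of radius 18 mm through its front wall, centred at (x = 203, z = 72).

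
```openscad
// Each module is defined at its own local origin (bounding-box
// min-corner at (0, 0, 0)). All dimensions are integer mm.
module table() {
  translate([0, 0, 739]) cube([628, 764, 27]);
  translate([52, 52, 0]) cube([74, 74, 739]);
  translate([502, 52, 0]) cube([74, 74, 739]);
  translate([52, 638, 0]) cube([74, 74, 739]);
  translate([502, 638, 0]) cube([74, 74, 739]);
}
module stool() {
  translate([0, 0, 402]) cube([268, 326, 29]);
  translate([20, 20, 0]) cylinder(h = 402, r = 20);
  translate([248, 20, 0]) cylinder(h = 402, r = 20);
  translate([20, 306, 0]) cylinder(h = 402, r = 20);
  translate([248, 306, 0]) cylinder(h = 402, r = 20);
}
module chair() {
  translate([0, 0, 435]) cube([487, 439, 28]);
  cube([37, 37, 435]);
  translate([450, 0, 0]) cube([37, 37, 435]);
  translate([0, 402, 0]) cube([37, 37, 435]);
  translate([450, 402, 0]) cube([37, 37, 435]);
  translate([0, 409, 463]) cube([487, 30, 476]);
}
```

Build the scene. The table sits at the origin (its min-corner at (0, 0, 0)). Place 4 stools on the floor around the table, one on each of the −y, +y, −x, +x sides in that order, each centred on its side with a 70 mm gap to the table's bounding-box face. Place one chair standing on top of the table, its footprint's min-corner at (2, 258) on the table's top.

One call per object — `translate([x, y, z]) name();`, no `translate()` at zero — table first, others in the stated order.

table();
translate([180, -396, 0]) stool();
translate([180, 834, 0]) stool();
translate([-338, 219, 0]) stool();
translate([698, 219, 0]) stool();
translate([2, 258, 766]) chair();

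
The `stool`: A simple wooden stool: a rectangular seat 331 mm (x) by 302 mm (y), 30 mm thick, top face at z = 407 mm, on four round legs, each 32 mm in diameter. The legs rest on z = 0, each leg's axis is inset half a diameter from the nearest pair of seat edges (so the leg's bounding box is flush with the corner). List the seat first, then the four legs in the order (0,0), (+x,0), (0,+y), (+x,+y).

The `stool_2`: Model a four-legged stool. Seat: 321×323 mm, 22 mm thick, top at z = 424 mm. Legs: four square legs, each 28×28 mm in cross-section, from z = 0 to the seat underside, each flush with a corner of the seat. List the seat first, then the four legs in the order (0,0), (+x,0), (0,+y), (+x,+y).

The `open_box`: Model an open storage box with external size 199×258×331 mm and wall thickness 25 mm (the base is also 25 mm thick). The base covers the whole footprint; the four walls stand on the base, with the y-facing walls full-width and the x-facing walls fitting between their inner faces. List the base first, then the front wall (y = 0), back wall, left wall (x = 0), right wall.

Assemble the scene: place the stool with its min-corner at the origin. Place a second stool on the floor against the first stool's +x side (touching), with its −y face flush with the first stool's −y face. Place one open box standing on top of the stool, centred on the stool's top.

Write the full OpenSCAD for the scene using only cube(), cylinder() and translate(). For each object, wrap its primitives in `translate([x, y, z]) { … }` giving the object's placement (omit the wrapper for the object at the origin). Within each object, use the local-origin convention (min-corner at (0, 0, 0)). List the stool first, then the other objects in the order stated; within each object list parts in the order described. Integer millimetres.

translate([0, 0, 377]) cube([331, 302, 30]);
translate([16, 16, 0]) cylinder(h = 377, r = 16);
translate([315, 16, 0]) cylinder(h = 377, r = 16);
translate([16, 286, 0]) cylinder(h = 377, r = 16);
translate([315, 286, 0]) cylinder(h = 377, r = 16);
translate([331, 0, 0]) {
  translate([0, 0, 402]) cube([321, 323, 22]);
  cube([28, 28, 402]);
  translate([293, 0, 0]) cube([28, 28, 402]);
  translate([0, 295, 0]) cube([28, 28, 402]);
  translate([293, 295, 0]) cube([28, 28, 402]);
}
translate([66, 22, 407]) {
  cube([199, 258, 25]);
  translate([0, 0, 25]) cube([199, 25, 306]);
  translate([0, 233, 25]) cube([199, 25, 306]);
  translate([0, 25, 25]) cube([25, 208, 306]);
  translate([174, 25, 25]) cube([25, 208, 306]);
}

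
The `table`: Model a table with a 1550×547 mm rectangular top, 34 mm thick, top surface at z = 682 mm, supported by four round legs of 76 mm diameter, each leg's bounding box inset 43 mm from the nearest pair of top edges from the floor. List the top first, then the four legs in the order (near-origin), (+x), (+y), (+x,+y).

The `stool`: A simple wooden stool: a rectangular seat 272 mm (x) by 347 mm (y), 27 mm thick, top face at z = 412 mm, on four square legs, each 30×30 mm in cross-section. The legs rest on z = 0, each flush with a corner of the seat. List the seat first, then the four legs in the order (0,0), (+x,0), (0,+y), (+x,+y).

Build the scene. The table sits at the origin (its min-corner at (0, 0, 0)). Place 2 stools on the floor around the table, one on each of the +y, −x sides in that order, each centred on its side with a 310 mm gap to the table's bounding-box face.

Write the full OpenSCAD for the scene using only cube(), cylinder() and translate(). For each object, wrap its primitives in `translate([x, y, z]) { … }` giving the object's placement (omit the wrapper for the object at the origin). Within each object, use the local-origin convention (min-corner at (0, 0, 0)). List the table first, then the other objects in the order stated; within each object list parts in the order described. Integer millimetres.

translate([0, 0, 648]) cube([1550, 547, 34]);
translate([81, 81, 0]) cylinder(h = 648, r = 38);
translate([1469, 81, 0]) cylinder(h = 648, r = 38);
translate([81, 466, 0]) cylinder(h = 648, r = 38);
translate([1469, 466, 0]) cylinder(h = 648, r = 38);
translate([639, 857, 0]) {
  translate([0, 0, 385]) cube([272, 347, 27]);
  cube([30, 30, 385]);
  translate([242, 0, 0]) cube([30, 30, 385]);
  translate([0, 317, 0]) cube([30, 30, 385]);
  translate([242, 317, 0]) cube([30, 30, 385]);
}
translate([-582, 100, 0]) {
  translate([0, 0, 385]) cube([272, 347, 27]);
  cube([30, 30, 385]);
  translate([242, 0, 0]) cube([30, 30, 385]);
  translate([0, 317, 0]) cube([30, 30, 385]);
  translate([242, 317, 0]) cube([30, 30, 385]);
}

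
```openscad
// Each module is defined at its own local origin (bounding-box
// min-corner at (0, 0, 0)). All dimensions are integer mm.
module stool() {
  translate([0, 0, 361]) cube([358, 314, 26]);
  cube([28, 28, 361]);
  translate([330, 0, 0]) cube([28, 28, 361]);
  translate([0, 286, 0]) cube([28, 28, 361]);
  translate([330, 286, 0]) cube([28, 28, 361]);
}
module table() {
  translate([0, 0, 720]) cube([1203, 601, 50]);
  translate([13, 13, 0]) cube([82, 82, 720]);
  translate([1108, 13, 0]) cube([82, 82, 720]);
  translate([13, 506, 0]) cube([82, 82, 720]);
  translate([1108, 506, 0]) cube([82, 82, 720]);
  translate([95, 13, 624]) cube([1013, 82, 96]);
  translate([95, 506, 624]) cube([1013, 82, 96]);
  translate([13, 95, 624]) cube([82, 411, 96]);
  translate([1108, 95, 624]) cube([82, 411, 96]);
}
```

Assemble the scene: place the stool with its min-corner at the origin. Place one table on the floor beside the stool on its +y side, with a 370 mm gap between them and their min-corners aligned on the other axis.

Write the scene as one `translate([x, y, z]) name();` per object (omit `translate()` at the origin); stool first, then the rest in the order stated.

stool();
translate([0, 684, 0]) table();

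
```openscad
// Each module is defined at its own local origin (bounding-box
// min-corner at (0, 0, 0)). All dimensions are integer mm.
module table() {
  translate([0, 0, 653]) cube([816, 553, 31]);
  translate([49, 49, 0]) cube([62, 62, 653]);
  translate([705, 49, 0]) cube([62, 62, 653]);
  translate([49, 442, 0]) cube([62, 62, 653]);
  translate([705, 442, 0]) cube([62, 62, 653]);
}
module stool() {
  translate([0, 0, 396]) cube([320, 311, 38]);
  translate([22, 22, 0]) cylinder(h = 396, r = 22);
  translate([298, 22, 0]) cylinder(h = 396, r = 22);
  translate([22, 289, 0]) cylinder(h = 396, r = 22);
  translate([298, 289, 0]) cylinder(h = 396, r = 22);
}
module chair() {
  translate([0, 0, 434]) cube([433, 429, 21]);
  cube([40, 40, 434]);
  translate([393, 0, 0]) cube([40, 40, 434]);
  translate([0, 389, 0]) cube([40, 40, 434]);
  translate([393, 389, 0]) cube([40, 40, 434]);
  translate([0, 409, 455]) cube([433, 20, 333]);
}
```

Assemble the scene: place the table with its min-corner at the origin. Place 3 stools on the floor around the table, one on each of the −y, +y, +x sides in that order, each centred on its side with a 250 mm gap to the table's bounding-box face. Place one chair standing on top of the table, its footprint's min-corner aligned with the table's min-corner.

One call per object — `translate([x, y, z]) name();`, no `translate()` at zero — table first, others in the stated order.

table();
translate([248, -561, 0]) stool();
translate([248, 803, 0]) stool();
translate([1066, 121, 0]) stool();
translate([0, 0, 684]) chair();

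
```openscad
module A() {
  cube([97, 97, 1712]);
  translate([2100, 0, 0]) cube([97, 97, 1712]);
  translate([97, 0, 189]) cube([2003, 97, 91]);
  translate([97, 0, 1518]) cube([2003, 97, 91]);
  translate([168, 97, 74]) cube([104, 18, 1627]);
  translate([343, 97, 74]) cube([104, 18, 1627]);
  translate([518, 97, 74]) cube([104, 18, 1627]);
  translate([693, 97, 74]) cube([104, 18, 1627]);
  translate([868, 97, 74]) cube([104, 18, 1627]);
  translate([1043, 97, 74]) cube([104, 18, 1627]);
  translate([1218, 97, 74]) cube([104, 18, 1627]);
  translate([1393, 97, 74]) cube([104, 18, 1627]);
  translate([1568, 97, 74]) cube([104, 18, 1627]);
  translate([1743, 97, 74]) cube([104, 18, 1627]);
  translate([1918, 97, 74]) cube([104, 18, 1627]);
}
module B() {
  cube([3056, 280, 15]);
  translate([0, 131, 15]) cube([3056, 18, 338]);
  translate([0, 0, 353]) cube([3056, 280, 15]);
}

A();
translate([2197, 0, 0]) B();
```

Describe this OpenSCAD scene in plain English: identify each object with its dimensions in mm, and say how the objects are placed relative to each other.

A is a fence section. Two 97×97 mm posts, 1712 mm tall, stand on the floor with a clear span of 2003 mm between their inner faces. Two horizontal rails of 97×91 mm section span the gap between the posts with their undersides at z = 189 mm and z = 1518 mm, flush with the posts' −y face. 11 pickets, each 104 mm wide, 18 mm thick and 1627 mm tall, are fixed to the +y face of the rails with their bottoms at z = 74 mm, evenly spaced across the span with equal gaps (rounded down to the nearest mm) at the −x end and between each pair — any rounding remainder accumulates at the +x end.

B is an I-beam lying along x, 3056 mm long. Overall section height 368 mm. Two flanges 280 mm wide (y) and 15 mm thick, one on the floor and one at the top; a web 18 mm thick runs between them, centred on the flange width.

The I-beam is against the fence section's +x side, with their −y faces flush.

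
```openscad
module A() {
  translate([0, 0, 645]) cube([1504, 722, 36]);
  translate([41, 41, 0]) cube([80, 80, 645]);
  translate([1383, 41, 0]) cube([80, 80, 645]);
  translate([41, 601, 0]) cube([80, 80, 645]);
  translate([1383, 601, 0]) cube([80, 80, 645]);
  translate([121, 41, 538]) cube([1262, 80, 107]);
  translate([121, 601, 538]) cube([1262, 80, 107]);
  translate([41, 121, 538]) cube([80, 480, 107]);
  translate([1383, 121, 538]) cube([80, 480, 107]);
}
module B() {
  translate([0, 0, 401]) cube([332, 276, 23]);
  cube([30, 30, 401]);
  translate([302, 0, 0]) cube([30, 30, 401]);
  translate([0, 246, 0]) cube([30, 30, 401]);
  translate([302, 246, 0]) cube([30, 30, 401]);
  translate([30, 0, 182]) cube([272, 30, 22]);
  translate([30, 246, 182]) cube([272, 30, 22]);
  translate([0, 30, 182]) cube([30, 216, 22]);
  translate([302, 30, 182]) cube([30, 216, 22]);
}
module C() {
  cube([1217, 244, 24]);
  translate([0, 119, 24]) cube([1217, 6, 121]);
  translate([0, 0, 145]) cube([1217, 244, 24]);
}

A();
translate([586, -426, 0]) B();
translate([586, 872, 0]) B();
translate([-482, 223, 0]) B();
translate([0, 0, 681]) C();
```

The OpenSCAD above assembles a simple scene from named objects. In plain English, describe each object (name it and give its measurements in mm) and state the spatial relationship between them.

A is a table with a 1504×722 mm rectangular top, 36 mm thick, top surface at z = 681 mm, supported by four 80×80 mm square legs, each inset 41 mm from the nearest pair of top edges, running from the floor. Four apron rails, 80 mm thick and 107 mm tall, run between adjacent legs with their top edges flush with the underside of the top and their outer faces flush with the legs' outer faces.

B is a four-legged stool. The seat is a 332×276×23 mm slab whose top surface is at z = 424 mm; four square legs, each 30×30 mm in cross-section, run from the floor (z = 0) to the underside of the seat, each flush with a corner of the seat. Four stretchers, 30 mm wide and 22 mm tall, connect adjacent legs with their undersides at z = 182 mm, each running between the inner faces of the legs it joins and aligned with the legs' outer faces on the other axis.

C is an I-beam lying along x, 1217 mm long. Overall section height 169 mm. Two flanges 244 mm wide (y) and 24 mm thick, one on the floor and one at the top; a web 6 mm thick runs between them, centred on the flange width.

Three stools sit around the table at the −y, +y, −x sides. The I-beam is on top of the table.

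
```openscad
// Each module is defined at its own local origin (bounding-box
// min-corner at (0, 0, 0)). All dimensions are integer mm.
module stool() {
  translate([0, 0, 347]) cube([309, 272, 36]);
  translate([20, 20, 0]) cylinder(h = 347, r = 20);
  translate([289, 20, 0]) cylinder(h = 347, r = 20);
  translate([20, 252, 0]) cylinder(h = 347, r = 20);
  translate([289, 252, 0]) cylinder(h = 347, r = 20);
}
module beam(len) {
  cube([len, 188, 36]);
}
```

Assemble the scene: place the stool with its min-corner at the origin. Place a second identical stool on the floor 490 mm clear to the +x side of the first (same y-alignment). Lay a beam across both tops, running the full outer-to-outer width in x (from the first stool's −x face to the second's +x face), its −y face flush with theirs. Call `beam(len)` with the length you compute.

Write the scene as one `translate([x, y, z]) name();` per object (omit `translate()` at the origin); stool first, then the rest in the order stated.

stool();
translate([799, 0, 0]) stool();
translate([0, 0, 383]) beam(1108);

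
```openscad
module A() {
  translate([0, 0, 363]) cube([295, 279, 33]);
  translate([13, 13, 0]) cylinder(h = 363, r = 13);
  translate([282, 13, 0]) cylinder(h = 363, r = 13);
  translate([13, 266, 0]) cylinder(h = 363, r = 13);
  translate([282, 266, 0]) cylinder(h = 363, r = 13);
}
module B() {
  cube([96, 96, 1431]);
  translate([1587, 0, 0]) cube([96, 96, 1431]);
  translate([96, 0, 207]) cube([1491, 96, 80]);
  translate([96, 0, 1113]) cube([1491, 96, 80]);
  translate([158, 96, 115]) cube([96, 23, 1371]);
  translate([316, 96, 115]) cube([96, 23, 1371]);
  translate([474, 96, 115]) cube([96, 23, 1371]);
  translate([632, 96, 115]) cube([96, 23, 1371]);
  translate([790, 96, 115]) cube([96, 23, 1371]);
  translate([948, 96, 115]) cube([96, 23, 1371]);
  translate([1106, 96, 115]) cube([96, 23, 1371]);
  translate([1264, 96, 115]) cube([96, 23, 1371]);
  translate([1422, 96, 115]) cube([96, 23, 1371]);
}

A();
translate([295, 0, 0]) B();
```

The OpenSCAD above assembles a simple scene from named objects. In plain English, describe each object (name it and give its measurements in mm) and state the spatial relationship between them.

A is a four-legged stool. The seat is 295×279 mm, 33 mm thick, top at z = 396 mm. It stands on four round legs, each 26 mm in diameter, from z = 0 to the seat underside, each leg's axis is inset half a diameter from the nearest pair of seat edges (so the leg's bounding box is flush with the corner).

B is a fence section. Two 96×96 mm posts, 1431 mm tall, stand on the floor with a clear span of 1491 mm between their inner faces. Two horizontal rails of 96×80 mm section span the gap between the posts with their undersides at z = 207 mm and z = 1113 mm, flush with the posts' −y face. 9 pickets, each 96 mm wide, 23 mm thick and 1371 mm tall, are fixed to the +y face of the rails with their bottoms at z = 115 mm, evenly spaced across the span with equal gaps (rounded down to the nearest mm) at the −x end and between each pair — any rounding remainder accumulates at the +x end.

The fence section is against the stool's +x side, with their −y faces flush.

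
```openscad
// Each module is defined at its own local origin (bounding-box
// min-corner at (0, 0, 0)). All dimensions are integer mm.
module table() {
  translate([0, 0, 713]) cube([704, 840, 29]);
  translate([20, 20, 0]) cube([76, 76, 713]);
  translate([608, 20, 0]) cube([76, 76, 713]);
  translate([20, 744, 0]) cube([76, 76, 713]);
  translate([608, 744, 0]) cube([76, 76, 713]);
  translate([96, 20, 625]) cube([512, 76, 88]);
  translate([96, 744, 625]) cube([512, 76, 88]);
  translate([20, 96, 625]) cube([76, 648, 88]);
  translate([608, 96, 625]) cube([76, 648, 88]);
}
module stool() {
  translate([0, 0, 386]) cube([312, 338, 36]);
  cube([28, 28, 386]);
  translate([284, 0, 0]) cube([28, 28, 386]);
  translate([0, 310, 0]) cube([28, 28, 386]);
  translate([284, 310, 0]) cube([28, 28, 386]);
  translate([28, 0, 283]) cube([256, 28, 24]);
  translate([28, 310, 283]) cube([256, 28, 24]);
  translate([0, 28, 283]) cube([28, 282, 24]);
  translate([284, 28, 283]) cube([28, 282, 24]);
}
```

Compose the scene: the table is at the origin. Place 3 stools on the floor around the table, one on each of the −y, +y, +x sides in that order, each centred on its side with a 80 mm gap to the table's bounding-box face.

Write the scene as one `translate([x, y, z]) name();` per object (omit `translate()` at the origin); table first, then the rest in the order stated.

table();
translate([196, -418, 0]) stool();
translate([196, 920, 0]) stool();
translate([784, 251, 0]) stool();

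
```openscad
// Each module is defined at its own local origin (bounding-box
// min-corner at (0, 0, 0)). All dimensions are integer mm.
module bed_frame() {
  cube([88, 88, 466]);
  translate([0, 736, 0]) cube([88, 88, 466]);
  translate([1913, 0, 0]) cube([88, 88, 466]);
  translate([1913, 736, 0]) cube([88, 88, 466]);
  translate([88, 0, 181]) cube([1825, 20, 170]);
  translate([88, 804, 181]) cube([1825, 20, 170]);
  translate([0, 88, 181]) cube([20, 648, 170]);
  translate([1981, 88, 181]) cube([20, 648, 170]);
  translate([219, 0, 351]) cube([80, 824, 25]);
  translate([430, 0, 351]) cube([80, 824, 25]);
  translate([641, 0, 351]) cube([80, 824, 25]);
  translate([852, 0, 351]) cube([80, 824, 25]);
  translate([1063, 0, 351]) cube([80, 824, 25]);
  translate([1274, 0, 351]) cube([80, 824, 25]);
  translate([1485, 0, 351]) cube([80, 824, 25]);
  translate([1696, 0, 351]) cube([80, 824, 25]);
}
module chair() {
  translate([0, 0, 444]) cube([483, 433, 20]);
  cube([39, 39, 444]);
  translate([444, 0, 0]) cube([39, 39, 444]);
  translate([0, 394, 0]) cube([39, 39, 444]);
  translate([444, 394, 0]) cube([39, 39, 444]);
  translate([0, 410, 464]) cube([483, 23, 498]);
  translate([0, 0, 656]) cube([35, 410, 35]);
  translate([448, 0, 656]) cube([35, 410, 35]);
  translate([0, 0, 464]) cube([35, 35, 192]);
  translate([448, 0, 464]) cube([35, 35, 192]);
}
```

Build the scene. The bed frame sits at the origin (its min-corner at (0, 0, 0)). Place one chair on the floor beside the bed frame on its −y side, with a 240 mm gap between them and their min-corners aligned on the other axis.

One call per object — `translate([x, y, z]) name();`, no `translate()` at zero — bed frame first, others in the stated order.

bed_frame();
translate([0, -673, 0]) chair();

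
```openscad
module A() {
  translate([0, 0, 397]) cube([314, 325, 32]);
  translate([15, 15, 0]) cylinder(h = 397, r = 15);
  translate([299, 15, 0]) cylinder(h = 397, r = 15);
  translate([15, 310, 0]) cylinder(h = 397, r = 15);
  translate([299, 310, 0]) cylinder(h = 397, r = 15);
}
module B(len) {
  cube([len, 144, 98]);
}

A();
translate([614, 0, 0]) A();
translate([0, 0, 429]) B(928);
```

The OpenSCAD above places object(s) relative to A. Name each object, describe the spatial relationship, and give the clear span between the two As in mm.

Second stool starts at x = 614; first ends at x = 314; clear span = 614 − 314 = 300 mm.

A is a stool. B is a beam. A beam spans the tops of two stools. The clear span between the two stools is 300 mm.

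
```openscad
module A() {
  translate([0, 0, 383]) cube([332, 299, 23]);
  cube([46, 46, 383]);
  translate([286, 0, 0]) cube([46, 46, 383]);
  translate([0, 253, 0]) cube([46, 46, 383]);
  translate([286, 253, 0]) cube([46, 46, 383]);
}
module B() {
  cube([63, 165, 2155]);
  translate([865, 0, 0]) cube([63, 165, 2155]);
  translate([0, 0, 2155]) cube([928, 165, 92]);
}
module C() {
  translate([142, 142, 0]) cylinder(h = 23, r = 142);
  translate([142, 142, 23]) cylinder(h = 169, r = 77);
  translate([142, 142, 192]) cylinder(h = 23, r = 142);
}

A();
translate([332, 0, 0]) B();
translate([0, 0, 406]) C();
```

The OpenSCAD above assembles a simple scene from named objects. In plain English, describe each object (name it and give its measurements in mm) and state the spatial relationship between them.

A is a four-legged stool. The seat is 332×299 mm, 23 mm thick, top at z = 406 mm. It stands on four square legs, each 46×46 mm in cross-section, from z = 0 to the seat underside, each flush with a corner of the seat.

B is a door frame. The clear opening is 802 mm wide and 2155 mm high. Two 63 mm wide jambs, 165 mm deep, stand either side of the opening from the floor to the top of the opening. A 92 mm thick head sits across the top of both jambs, spanning the full outside width of the frame.

C is a spool: two coaxial disc flanges of radius 142 mm and thickness 23 mm, joined by a core cylinder of radius 77 mm and height 169 mm. The lower flange rests on z = 0 and the three cylinders share a vertical axis.

The door frame is against the stool's +x side, with their −y faces flush. The spool is on top of the stool.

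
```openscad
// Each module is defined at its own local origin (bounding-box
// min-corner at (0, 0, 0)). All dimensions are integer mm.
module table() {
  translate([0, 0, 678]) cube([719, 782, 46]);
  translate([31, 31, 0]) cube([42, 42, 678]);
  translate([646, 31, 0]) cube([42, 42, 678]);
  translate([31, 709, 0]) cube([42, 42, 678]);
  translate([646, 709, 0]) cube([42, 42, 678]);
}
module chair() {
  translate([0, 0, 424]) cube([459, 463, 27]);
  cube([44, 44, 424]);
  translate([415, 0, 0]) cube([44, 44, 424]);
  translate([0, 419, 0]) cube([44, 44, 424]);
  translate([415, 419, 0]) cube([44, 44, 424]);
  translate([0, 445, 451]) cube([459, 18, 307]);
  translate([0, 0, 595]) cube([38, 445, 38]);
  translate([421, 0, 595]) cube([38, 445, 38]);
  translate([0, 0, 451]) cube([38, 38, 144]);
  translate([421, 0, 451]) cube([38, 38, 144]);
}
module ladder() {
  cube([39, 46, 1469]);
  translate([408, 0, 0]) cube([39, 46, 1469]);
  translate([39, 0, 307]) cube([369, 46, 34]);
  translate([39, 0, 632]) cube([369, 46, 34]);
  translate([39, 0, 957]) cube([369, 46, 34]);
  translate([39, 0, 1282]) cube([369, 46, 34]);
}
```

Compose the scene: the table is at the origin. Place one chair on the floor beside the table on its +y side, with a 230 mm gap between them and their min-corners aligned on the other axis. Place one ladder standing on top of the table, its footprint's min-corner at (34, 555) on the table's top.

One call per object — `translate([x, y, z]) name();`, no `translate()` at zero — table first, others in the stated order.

table();
translate([0, 1012, 0]) chair();
translate([34, 555, 724]) ladder();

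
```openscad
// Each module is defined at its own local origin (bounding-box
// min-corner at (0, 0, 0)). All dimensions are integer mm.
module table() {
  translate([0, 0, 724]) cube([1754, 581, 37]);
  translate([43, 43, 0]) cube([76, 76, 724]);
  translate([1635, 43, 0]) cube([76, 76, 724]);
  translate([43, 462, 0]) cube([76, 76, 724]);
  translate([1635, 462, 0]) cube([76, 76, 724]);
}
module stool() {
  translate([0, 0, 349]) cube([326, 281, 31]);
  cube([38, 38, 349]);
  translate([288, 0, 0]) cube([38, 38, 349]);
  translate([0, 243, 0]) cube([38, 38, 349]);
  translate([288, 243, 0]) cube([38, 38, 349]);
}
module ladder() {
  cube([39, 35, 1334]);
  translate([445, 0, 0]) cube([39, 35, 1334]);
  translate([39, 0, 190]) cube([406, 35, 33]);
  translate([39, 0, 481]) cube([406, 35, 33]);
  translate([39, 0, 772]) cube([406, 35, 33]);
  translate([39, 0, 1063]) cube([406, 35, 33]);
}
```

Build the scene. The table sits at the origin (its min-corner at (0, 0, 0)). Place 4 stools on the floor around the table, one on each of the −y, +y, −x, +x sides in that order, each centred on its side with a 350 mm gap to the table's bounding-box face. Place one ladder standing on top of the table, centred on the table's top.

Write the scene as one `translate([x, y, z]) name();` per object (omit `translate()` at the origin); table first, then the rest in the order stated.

table();
translate([714, -631, 0]) stool();
translate([714, 931, 0]) stool();
translate([-676, 150, 0]) stool();
translate([2104, 150, 0]) stool();
translate([635, 273, 761]) ladder();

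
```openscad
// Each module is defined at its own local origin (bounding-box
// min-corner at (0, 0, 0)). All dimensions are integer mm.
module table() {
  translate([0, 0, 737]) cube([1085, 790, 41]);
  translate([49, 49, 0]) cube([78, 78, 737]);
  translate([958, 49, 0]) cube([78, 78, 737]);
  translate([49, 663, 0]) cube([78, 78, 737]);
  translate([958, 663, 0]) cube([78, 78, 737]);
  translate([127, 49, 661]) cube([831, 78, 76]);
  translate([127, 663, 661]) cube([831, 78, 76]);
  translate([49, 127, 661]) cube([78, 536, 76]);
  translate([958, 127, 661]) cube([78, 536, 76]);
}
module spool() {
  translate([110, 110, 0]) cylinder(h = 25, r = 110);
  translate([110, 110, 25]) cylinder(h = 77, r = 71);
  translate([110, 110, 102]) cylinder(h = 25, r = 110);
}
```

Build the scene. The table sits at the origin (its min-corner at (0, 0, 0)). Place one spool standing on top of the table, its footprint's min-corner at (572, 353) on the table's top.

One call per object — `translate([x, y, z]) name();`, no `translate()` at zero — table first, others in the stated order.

table();
translate([572, 353, 778]) spool();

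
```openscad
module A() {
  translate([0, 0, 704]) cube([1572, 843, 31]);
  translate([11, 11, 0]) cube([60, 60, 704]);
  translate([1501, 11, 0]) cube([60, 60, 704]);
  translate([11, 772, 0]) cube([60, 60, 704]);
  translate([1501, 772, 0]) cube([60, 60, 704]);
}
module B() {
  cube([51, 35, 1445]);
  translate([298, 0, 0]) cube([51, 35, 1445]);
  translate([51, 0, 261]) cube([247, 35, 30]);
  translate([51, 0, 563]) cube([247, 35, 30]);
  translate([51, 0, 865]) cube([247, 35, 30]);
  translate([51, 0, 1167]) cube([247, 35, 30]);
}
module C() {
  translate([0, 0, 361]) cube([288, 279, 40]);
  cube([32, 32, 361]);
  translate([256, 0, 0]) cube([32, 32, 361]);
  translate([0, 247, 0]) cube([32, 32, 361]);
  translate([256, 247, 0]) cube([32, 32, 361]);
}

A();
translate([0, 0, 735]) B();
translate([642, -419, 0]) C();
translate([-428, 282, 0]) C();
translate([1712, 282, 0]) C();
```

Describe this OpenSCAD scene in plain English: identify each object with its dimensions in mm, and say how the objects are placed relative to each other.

A is a rectangular dining table. The top is 1572×843×31 mm with its upper surface at z = 735 mm. It stands on four 60×60 mm square legs, each inset 11 mm from the nearest pair of top edges, running from the floor to the underside of the top.

B is a straight ladder. Two 51×35 mm vertical rails, 1445 mm tall, stand 349 mm apart (outside-to-outside) with their front faces coplanar on the −y side. 4 rungs, each 35 mm deep and 30 mm tall, span between the inner faces of the rails, front faces flush with the rails. The lowest rung's underside is at z = 261 mm and rungs are spaced 302 mm apart (underside to underside).

C is a four-legged stool. The seat is 288×279 mm, 40 mm thick, top at z = 401 mm. It stands on four square legs, each 32×32 mm in cross-section, from z = 0 to the seat underside, each flush with a corner of the seat.

The ladder is on top of the table. Three stools sit around the table at the −y, −x, +x sides.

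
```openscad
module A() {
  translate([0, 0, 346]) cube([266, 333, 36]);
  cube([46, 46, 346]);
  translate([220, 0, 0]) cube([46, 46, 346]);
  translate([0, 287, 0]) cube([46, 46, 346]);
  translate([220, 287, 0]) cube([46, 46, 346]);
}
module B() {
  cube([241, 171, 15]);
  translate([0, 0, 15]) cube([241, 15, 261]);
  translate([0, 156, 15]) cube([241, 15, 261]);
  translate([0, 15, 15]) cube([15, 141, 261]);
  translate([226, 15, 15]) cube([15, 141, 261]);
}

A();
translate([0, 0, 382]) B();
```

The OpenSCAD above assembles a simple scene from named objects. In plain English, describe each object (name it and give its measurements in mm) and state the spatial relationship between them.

A is a four-legged stool. The seat is a 266×333×36 mm slab whose top surface is at z = 382 mm; four square legs, each 46×46 mm in cross-section, run from the floor (z = 0) to the underside of the seat, each flush with a corner of the seat.

B is an open-topped rectangular box: outside dimensions 241×171×276 mm, with a uniform wall and base thickness of 15 mm. The base is a full 241×171 slab on the floor; four walls sit on top of the base. The front and back walls (the −y and +y sides) span the full width; the two side walls fit between them.

The open box is on top of the stool.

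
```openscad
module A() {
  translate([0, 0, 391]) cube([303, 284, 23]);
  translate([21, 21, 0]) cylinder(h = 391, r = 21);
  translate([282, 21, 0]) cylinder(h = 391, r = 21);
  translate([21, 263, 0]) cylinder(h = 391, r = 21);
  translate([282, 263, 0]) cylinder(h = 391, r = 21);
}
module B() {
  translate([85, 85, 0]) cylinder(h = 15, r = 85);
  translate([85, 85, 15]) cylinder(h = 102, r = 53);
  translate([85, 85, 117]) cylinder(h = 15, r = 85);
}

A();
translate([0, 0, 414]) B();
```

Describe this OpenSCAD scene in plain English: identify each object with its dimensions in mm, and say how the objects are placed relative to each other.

A is a four-legged stool. The seat is 303×284 mm, 23 mm thick, top at z = 414 mm. It stands on four round legs, each 42 mm in diameter, from z = 0 to the seat underside, each leg's axis is inset half a diameter from the nearest pair of seat edges (so the leg's bounding box is flush with the corner).

B is a spool: two coaxial disc flanges of radius 85 mm and thickness 15 mm, joined by a core cylinder of radius 53 mm and height 102 mm. The lower flange rests on z = 0 and the three cylinders share a vertical axis.

The spool is on top of the stool.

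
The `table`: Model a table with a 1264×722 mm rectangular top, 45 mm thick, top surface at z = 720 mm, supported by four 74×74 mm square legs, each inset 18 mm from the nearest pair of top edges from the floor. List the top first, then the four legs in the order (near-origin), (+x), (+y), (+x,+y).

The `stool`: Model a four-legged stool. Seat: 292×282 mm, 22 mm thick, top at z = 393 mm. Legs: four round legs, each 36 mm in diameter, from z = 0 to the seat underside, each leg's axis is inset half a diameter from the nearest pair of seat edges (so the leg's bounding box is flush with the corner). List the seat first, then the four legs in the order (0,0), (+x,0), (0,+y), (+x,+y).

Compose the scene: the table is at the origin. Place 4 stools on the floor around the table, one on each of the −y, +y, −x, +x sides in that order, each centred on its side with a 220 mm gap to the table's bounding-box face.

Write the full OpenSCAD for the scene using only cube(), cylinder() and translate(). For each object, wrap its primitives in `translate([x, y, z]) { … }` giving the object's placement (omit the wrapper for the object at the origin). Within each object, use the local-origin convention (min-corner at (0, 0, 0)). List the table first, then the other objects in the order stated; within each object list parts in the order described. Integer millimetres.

translate([0, 0, 675]) cube([1264, 722, 45]);
translate([18, 18, 0]) cube([74, 74, 675]);
translate([1172, 18, 0]) cube([74, 74, 675]);
translate([18, 630, 0]) cube([74, 74, 675]);
translate([1172, 630, 0]) cube([74, 74, 675]);
translate([486, -502, 0]) {
  translate([0, 0, 371]) cube([292, 282, 22]);
  translate([18, 18, 0]) cylinder(h = 371, r = 18);
  translate([274, 18, 0]) cylinder(h = 371, r = 18);
  translate([18, 264, 0]) cylinder(h = 371, r = 18);
  translate([274, 264, 0]) cylinder(h = 371, r = 18);
}
translate([486, 942, 0]) {
  translate([0, 0, 371]) cube([292, 282, 22]);
  translate([18, 18, 0]) cylinder(h = 371, r = 18);
  translate([274, 18, 0]) cylinder(h = 371, r = 18);
  translate([18, 264, 0]) cylinder(h = 371, r = 18);
  translate([274, 264, 0]) cylinder(h = 371, r = 18);
}
translate([-512, 220, 0]) {
  translate([0, 0, 371]) cube([292, 282, 22]);
  translate([18, 18, 0]) cylinder(h = 371, r = 18);
  translate([274, 18, 0]) cylinder(h = 371, r = 18);
  translate([18, 264, 0]) cylinder(h = 371, r = 18);
  translate([274, 264, 0]) cylinder(h = 371, r = 18);
}
translate([1484, 220, 0]) {
  translate([0, 0, 371]) cube([292, 282, 22]);
  translate([18, 18, 0]) cylinder(h = 371, r = 18);
  translate([274, 18, 0]) cylinder(h = 371, r = 18);
  translate([18, 264, 0]) cylinder(h = 371, r = 18);
  translate([274, 264, 0]) cylinder(h = 371, r = 18);
}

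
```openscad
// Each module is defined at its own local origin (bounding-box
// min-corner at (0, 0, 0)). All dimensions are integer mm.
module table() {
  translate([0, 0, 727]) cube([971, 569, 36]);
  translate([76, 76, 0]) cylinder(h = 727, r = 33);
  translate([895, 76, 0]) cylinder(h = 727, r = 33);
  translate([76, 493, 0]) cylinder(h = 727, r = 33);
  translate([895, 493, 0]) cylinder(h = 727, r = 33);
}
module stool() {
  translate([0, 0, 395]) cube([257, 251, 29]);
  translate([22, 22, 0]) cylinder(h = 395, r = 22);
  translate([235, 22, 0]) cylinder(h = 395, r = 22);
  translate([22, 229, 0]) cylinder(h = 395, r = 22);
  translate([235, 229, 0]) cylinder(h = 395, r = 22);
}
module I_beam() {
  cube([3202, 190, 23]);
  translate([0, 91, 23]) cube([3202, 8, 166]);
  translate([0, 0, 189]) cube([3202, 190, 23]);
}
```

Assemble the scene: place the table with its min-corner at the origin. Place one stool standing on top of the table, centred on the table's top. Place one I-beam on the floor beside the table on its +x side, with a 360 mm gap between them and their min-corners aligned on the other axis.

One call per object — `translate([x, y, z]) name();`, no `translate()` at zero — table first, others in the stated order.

table();
translate([357, 159, 763]) stool();
translate([1331, 0, 0]) I_beam();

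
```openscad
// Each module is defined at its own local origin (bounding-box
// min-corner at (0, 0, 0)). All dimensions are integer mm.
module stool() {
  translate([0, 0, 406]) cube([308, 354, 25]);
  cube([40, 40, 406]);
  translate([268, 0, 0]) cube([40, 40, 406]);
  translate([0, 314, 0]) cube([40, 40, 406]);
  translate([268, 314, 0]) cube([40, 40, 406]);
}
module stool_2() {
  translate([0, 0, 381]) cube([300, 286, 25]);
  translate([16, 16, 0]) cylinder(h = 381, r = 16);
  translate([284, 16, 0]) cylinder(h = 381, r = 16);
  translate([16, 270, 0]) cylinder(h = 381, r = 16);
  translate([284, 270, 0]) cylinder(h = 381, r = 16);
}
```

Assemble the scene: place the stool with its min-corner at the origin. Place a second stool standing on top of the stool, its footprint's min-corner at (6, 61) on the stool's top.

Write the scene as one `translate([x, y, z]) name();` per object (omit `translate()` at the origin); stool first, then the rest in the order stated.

stool();
translate([6, 61, 431]) stool_2();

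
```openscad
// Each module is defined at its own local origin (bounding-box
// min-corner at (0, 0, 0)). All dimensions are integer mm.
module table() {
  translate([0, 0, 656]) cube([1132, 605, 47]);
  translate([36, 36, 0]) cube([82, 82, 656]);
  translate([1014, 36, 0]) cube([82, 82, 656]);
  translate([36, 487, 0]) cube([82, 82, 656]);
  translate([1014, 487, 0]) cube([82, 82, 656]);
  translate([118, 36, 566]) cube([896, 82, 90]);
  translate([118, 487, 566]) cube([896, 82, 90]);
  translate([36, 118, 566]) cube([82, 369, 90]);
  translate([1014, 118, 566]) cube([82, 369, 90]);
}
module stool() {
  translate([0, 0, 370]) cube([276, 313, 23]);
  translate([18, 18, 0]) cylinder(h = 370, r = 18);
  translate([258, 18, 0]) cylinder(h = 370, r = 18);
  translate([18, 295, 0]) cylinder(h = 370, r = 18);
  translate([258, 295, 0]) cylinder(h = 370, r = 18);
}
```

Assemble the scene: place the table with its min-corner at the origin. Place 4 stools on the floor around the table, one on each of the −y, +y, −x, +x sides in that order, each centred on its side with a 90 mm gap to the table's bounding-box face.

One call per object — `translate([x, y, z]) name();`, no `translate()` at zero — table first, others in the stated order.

table();
translate([428, -403, 0]) stool();
translate([428, 695, 0]) stool();
translate([-366, 146, 0]) stool();
translate([1222, 146, 0]) stool();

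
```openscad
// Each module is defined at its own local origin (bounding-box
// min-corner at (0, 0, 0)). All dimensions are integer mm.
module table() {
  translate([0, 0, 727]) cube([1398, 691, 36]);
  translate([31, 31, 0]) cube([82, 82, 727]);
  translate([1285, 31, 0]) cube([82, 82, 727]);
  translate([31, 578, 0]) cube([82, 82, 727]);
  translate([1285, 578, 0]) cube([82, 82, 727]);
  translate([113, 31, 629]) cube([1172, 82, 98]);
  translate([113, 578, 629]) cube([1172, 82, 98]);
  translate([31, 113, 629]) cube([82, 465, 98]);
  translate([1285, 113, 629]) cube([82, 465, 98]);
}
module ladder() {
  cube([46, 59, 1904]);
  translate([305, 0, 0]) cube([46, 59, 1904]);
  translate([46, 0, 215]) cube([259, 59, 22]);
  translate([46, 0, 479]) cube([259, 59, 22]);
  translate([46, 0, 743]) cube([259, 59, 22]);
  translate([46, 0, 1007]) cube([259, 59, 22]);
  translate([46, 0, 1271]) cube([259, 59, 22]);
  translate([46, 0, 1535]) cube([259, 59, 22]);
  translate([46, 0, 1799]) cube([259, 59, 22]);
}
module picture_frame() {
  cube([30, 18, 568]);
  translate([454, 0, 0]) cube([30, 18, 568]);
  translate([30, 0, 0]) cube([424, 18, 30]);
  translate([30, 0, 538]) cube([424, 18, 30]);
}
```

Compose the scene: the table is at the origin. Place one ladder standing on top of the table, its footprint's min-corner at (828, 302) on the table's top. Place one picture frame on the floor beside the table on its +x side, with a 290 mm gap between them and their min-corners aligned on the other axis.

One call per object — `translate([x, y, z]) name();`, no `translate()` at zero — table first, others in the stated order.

table();
translate([828, 302, 763]) ladder();
translate([1688, 0, 0]) picture_frame();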